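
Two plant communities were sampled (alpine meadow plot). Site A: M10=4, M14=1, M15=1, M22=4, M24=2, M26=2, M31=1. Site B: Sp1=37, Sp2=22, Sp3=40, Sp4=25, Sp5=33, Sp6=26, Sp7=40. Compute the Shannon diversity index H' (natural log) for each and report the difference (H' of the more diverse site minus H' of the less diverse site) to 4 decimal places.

0.1377

Site A: N=15, proportions 0.2666667, 0.0666667, 0.0666667, 0.2666667, 0.1333333, 0.1333333, 0.0666667, giving H' = 1.7838540 (working shown to 7 dp, full precision carried).
Site B: N=223, proportions 0.1659193, 0.0986547, 0.1793722, 0.1121076, 0.1479821, 0.1165919, 0.1793722, giving H' = 1.9215915.
Difference = |1.7838540 − 1.9215915| = 0.1377375, i.e. 0.1377 to 4 decimal places.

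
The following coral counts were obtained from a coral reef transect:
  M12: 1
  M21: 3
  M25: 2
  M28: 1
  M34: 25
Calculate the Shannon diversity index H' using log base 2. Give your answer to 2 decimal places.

1.16

Total N = 1+3+2+1+25 = 32, so the proportions are 0.0312, 0.0938, 0.0625, 0.0312, 0.7812 (working shown to 4 dp, full precision carried).
Each pᵢ log₂ pᵢ term: 0.0312×(-5.0000)=-0.1562, 0.0938×(-3.4150)=-0.3202, 0.0625×(-4.0000)=-0.2500, 0.0312×(-5.0000)=-0.1562, 0.7812×(-0.3561)=-0.2782.
Sum = -1.1609, so H' = 1.16.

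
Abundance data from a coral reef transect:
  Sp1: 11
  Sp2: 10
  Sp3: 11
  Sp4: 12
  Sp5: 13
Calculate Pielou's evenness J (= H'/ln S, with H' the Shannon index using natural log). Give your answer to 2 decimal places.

1.00

Total N = 11+10+11+12+13 = 57, so the proportions are 0.193, 0.1754, 0.193, 0.2105, 0.2281 (working shown to 4 dp, full precision carried).
H' = −Σ pᵢ ln pᵢ = −((-0.3175) + (-0.3053) + (-0.3175) + (-0.3280) + (-0.3371)) = 1.6055.
With S = 5 species, ln S = 1.6094, so J = 1.6055/1.6094 = 0.9975, i.e. 1.00 to 2 decimal places.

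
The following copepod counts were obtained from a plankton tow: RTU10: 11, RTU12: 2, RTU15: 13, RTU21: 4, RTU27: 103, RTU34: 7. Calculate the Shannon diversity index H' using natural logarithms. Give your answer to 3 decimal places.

Total N = 11+2+13+4+103+7 = 140, so the proportions are 0.07857, 0.01429, 0.09286, 0.02857, 0.73571, 0.05 (working shown to 5 dp, full precision carried).
Each pᵢ ln pᵢ term: 0.07857×(-2.54375)=-0.19987, 0.01429×(-4.24850)=-0.06069, 0.09286×(-2.37669)=-0.22069, 0.02857×(-3.55535)=-0.10158, 0.73571×(-0.30691)=-0.22580, 0.05×(-2.99573)=-0.14979.
Sum = -0.95842, so H' = 0.958.

0.958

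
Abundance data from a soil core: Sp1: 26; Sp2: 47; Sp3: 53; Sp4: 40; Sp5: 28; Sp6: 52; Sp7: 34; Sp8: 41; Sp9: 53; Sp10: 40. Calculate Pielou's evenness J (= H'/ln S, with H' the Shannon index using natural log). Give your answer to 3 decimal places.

0.988

Total N = 26+47+53+40+28+52+34+41+53+40 = 414, so the proportions are 0.0628, 0.11353, 0.12802, 0.09662, 0.06763, 0.1256, 0.08213, 0.09903, 0.12802, 0.09662 (working shown to 5 dp, full precision carried).
H' = −Σ pᵢ ln pᵢ = −((-0.17382) + (-0.24700) + (-0.26315) + (-0.22580) + (-0.18218) + (-0.26058) + (-0.20527) + (-0.22900) + (-0.26315) + (-0.22580)) = 2.27575.
With S = 10 species, ln S = 2.30259, so J = 2.27575/2.30259 = 0.98835, i.e. 0.988 to 3 decimal places.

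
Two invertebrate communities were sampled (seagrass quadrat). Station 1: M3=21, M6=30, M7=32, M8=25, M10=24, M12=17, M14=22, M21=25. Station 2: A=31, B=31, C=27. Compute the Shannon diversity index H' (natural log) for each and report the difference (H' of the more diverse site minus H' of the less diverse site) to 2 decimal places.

Station 1: N=196, proportions 0.1071, 0.1531, 0.1633, 0.1276, 0.1224, 0.0867, 0.1122, 0.1276, giving H' = 2.0625 (working shown to 4 dp, full precision carried).
Station 2: N=89, proportions 0.3483, 0.3483, 0.3034, giving H' = 1.0966.
Difference = |2.0625 − 1.0966| = 0.9659, i.e. 0.97 to 2 decimal places.

0.97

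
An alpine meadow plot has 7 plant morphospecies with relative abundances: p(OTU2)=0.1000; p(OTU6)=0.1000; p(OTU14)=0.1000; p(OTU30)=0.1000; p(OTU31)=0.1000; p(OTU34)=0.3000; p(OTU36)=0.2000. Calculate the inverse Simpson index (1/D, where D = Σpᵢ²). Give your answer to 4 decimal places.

5.5556

D = 0.1² + 0.1² + 0.1² + 0.1² + 0.1² + 0.3² + 0.2² = 0.01000000 + 0.01000000 + 0.01000000 + 0.01000000 + 0.01000000 + 0.09000000 + 0.04000000 = 0.18000000 (working shown to 8 dp, full precision carried).
So 1/D = 5.555556, i.e. 5.5556 to 4 decimal places.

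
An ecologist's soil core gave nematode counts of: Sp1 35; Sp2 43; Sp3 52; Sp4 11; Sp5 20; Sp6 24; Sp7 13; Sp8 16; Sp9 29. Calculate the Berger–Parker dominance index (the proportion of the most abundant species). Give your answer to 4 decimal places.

0.2140

Total N = 35+43+52+11+20+24+13+16+29 = 243, so the proportions are 0.144033, 0.176955, 0.213992, 0.045267, 0.082305, 0.098765, 0.053498, 0.065844, 0.119342 (working shown to 6 dp, full precision carried).
The largest proportion is 0.213992, i.e. d = 0.2140 to 4 decimal places.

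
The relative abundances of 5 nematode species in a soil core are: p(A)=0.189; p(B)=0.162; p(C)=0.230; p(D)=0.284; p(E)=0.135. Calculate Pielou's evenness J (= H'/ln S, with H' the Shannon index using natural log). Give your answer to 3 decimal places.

H' = −Σ pᵢ ln pᵢ = −((-0.31488) + (-0.29487) + (-0.33803) + (-0.35749) + (-0.27033)) = 1.57560 (working shown to 5 dp, full precision carried).
With S = 5 species, ln S = 1.60944, so J = 1.57560/1.60944 = 0.97897, i.e. 0.979 to 3 decimal places.

0.979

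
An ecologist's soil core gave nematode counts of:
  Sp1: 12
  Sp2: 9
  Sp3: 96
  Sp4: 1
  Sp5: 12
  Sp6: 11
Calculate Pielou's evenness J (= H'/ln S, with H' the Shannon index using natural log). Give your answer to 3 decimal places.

Total N = 12+9+96+1+12+11 = 141, so the proportions are 0.08511, 0.06383, 0.68085, 0.00709, 0.08511, 0.07801 (working shown to 5 dp, full precision carried).
H' = −Σ pᵢ ln pᵢ = −((-0.20969) + (-0.17563) + (-0.26173) + (-0.03510) + (-0.20969) + (-0.19900)) = 1.09084.
With S = 6 species, ln S = 1.79176, so J = 1.09084/1.79176 = 0.60881, i.e. 0.609 to 3 decimal places.

0.609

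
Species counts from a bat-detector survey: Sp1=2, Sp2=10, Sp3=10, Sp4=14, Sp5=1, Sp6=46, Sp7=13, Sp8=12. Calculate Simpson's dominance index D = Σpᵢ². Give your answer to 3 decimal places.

Total N = 2+10+10+14+1+46+13+12 = 108, so the proportions are 0.01852, 0.09259, 0.09259, 0.12963, 0.00926, 0.42593, 0.12037, 0.11111 (working shown to 5 dp, full precision carried).
D = 0.01852² + 0.09259² + 0.09259² + 0.12963² + 0.00926² + 0.42593² + 0.12037² + 0.11111² = 0.00034 + 0.00857 + 0.00857 + 0.01680 + 0.00009 + 0.18141 + 0.01449 + 0.01235 = 0.24263.
To 3 decimal places, D = 0.243.

0.243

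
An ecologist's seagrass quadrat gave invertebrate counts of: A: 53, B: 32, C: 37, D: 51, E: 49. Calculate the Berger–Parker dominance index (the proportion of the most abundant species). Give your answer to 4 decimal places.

Total N = 53+32+37+51+49 = 222, so the proportions are 0.238739, 0.144144, 0.166667, 0.22973, 0.220721 (working shown to 6 dp, full precision carried).
The largest proportion is 0.238739, i.e. d = 0.2387 to 4 decimal places.

0.2387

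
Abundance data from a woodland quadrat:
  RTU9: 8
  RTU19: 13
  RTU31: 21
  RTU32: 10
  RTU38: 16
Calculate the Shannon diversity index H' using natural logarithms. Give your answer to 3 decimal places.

Total N = 8+13+21+10+16 = 68, so the proportions are 0.11765, 0.19118, 0.30882, 0.14706, 0.23529 (working shown to 5 dp, full precision carried).
Each pᵢ ln pᵢ term: 0.11765×(-2.14007)=-0.25177, 0.19118×(-1.65456)=-0.31631, 0.30882×(-1.17499)=-0.36286, 0.14706×(-1.91692)=-0.28190, 0.23529×(-1.44692)=-0.34045.
Sum = -1.55330, so H' = 1.553.

1.553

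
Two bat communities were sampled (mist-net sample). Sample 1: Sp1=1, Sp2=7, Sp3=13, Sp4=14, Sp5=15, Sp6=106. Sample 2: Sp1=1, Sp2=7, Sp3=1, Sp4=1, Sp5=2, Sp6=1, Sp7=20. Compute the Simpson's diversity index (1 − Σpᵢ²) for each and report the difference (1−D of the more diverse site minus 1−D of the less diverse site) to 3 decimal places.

0.068

Sample 1: N=156, proportions 0.00641, 0.04487, 0.08333, 0.08974, 0.09615, 0.67949, giving 1−D = 0.51200 (working shown to 5 dp, full precision carried).
Sample 2: N=33, proportions 0.0303, 0.21212, 0.0303, 0.0303, 0.06061, 0.0303, 0.60606, giving 1−D = 0.58035.
Difference = |0.51200 − 0.58035| = 0.06835, i.e. 0.068 to 3 decimal places.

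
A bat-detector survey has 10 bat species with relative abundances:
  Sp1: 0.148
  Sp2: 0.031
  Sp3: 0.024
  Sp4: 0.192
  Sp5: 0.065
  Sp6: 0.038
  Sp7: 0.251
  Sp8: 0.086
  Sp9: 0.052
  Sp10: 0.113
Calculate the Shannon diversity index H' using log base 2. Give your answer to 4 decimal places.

Each pᵢ log₂ pᵢ term (working shown to 6 dp, full precision carried): 0.148×(-2.756331)=-0.407937, 0.031×(-5.011588)=-0.155359, 0.024×(-5.380822)=-0.129140, 0.192×(-2.380822)=-0.457118, 0.065×(-3.943416)=-0.256322, 0.038×(-4.717857)=-0.179279, 0.251×(-1.994241)=-0.500554, 0.086×(-3.539520)=-0.304399, 0.052×(-4.265345)=-0.221798, 0.113×(-3.145605)=-0.355453.
Sum = -2.967359, so H' = 2.9674.

2.9674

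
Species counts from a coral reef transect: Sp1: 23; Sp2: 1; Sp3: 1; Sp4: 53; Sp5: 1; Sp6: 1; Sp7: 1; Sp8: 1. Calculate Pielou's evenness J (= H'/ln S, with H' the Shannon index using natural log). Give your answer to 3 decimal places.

Total N = 23+1+1+53+1+1+1+1 = 82, so the proportions are 0.28049, 0.0122, 0.0122, 0.64634, 0.0122, 0.0122, 0.0122, 0.0122 (working shown to 5 dp, full precision carried).
H' = −Σ pᵢ ln pᵢ = −((-0.35656) + (-0.05374) + (-0.05374) + (-0.28208) + (-0.05374) + (-0.05374) + (-0.05374) + (-0.05374)) = 0.96109.
With S = 8 species, ln S = 2.07944, so J = 0.96109/2.07944 = 0.46219, i.e. 0.462 to 3 decimal places.

0.462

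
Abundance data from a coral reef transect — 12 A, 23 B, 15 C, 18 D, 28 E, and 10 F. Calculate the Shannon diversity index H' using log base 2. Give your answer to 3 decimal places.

Total N = 12+23+15+18+28+10 = 106, so the proportions are 0.11321, 0.21698, 0.14151, 0.16981, 0.26415, 0.09434 (working shown to 5 dp, full precision carried).
Each pᵢ log₂ pᵢ term: 0.11321×(-3.14296)=-0.35581, 0.21698×(-2.20436)=-0.47830, 0.14151×(-2.82103)=-0.39920, 0.16981×(-2.55800)=-0.43438, 0.26415×(-1.92057)=-0.50732, 0.09434×(-3.40599)=-0.32132.
Sum = -2.49633, so H' = 2.496.

2.496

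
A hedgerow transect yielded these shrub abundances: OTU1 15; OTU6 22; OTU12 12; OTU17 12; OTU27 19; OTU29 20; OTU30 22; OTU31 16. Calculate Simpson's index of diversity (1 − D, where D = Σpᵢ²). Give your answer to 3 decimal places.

Total N = 15+22+12+12+19+20+22+16 = 138, so the proportions are 0.1087, 0.15942, 0.08696, 0.08696, 0.13768, 0.14493, 0.15942, 0.11594 (working shown to 5 dp, full precision carried).
D = 0.1087² + 0.15942² + 0.08696² + 0.08696² + 0.13768² + 0.14493² + 0.15942² + 0.11594² = 0.01181 + 0.02541 + 0.00756 + 0.00756 + 0.01896 + 0.02100 + 0.02541 + 0.01344 = 0.13117.
So 1 − D = 0.86883, i.e. 0.869 to 3 decimal places.

0.869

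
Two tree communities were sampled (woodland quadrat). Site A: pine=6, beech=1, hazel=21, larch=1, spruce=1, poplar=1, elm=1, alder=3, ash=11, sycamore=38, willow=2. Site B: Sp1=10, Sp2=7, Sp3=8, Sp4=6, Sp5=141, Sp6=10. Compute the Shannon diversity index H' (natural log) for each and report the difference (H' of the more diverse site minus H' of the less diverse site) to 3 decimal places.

0.726

Site A: N=86, proportions 0.06977, 0.01163, 0.24419, 0.01163, 0.01163, 0.01163, 0.01163, 0.03488, 0.12791, 0.44186, 0.02326, giving H' = 1.61745 (working shown to 5 dp, full precision carried).
Site B: N=182, proportions 0.05495, 0.03846, 0.04396, 0.03297, 0.77473, 0.05495, giving H' = 0.89173.
Difference = |1.61745 − 0.89173| = 0.72572, i.e. 0.726 to 3 decimal places.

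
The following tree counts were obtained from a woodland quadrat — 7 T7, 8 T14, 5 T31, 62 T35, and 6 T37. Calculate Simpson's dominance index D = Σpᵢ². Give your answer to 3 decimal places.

0.519

Total N = 7+8+5+62+6 = 88, so the proportions are 0.07955, 0.09091, 0.05682, 0.70455, 0.06818 (working shown to 5 dp, full precision carried).
D = 0.07955² + 0.09091² + 0.05682² + 0.70455² + 0.06818² = 0.00633 + 0.00826 + 0.00323 + 0.49638 + 0.00465 = 0.51885.
To 3 decimal places, D = 0.519.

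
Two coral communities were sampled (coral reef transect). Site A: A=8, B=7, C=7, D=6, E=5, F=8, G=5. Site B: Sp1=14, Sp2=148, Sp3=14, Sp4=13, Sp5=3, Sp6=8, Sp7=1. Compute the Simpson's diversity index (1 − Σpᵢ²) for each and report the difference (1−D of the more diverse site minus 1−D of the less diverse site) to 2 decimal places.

0.41

Site A: N=46, proportions 0.17391, 0.15217, 0.15217, 0.13043, 0.1087, 0.17391, 0.1087, giving 1−D = 0.85255 (working shown to 5 dp, full precision carried).
Site B: N=201, proportions 0.06965, 0.73632, 0.06965, 0.06468, 0.01493, 0.0398, 0.00498, giving 1−D = 0.44212.
Difference = |0.85255 − 0.44212| = 0.41043, i.e. 0.41 to 2 decimal places.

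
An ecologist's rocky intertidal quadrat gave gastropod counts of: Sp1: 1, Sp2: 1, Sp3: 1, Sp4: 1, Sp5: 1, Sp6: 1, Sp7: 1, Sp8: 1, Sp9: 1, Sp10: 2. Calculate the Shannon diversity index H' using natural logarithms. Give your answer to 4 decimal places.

Total N = 1+1+1+1+1+1+1+1+1+2 = 11, so the proportions are 0.090909, 0.090909, 0.090909, 0.090909, 0.090909, 0.090909, 0.090909, 0.090909, 0.090909, 0.181818 (working shown to 6 dp, full precision carried).
Each pᵢ ln pᵢ term: 0.090909×(-2.397895)=-0.217990, 0.090909×(-2.397895)=-0.217990, 0.090909×(-2.397895)=-0.217990, 0.090909×(-2.397895)=-0.217990, 0.090909×(-2.397895)=-0.217990, 0.090909×(-2.397895)=-0.217990, 0.090909×(-2.397895)=-0.217990, 0.090909×(-2.397895)=-0.217990, 0.090909×(-2.397895)=-0.217990, 0.181818×(-1.704748)=-0.309954.
Sum = -2.271869, so H' = 2.2719.

2.2719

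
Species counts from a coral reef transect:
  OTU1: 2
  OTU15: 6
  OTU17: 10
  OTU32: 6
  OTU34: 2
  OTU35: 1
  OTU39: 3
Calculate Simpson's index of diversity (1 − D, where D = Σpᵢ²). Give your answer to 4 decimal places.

0.7889

Total N = 2+6+10+6+2+1+3 = 30, so the proportions are 0.066667, 0.2, 0.333333, 0.2, 0.066667, 0.033333, 0.1 (working shown to 6 dp, full precision carried).
D = 0.066667² + 0.2² + 0.333333² + 0.2² + 0.066667² + 0.033333² + 0.1² = 0.004444 + 0.040000 + 0.111111 + 0.040000 + 0.004444 + 0.001111 + 0.010000 = 0.211111.
So 1 − D = 0.788889, i.e. 0.7889 to 4 decimal places.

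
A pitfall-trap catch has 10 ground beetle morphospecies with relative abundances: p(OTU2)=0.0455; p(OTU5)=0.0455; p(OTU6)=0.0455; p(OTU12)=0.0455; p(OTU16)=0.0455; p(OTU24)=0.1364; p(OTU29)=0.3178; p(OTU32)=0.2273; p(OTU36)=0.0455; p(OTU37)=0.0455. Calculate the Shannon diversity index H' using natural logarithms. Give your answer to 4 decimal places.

Each pᵢ ln pᵢ term (working shown to 6 dp, full precision carried): 0.0455×(-3.090043)=-0.140597, 0.0455×(-3.090043)=-0.140597, 0.0455×(-3.090043)=-0.140597, 0.0455×(-3.090043)=-0.140597, 0.0455×(-3.090043)=-0.140597, 0.1364×(-1.992164)=-0.271731, 0.3178×(-1.146333)=-0.364305, 0.2273×(-1.481485)=-0.336741, 0.0455×(-3.090043)=-0.140597, 0.0455×(-3.090043)=-0.140597.
Sum = -1.956956, so H' = 1.9570.

1.9570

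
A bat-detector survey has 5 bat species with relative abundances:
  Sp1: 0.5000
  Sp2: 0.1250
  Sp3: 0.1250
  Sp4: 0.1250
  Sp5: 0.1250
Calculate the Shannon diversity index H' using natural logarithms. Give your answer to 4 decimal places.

Each pᵢ ln pᵢ term (working shown to 6 dp, full precision carried): 0.5×(-0.693147)=-0.346574, 0.125×(-2.079442)=-0.259930, 0.125×(-2.079442)=-0.259930, 0.125×(-2.079442)=-0.259930, 0.125×(-2.079442)=-0.259930.
Sum = -1.386294, so H' = 1.3863.

1.3863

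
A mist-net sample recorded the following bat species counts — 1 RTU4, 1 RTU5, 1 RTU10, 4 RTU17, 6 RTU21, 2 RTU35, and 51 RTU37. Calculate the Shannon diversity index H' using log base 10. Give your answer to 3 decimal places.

Total N = 1+1+1+4+6+2+51 = 66, so the proportions are 0.01515, 0.01515, 0.01515, 0.06061, 0.09091, 0.0303, 0.77273 (working shown to 5 dp, full precision carried).
Each pᵢ log₁₀ pᵢ term: 0.01515×(-1.81954)=-0.02757, 0.01515×(-1.81954)=-0.02757, 0.01515×(-1.81954)=-0.02757, 0.06061×(-1.21748)=-0.07379, 0.09091×(-1.04139)=-0.09467, 0.0303×(-1.51851)=-0.04602, 0.77273×(-0.11197)=-0.08653.
Sum = -0.38371, so H' = 0.384.

0.384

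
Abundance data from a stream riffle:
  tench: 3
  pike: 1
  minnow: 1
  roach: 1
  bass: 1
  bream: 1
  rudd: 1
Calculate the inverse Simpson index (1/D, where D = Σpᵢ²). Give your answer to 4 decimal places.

Total N = 3+1+1+1+1+1+1 = 9, so the proportions are 0.33333333, 0.11111111, 0.11111111, 0.11111111, 0.11111111, 0.11111111, 0.11111111 (working shown to 8 dp, full precision carried).
D = 0.33333333² + 0.11111111² + 0.11111111² + 0.11111111² + 0.11111111² + 0.11111111² + 0.11111111² = 0.11111111 + 0.01234568 + 0.01234568 + 0.01234568 + 0.01234568 + 0.01234568 + 0.01234568 = 0.18518519.
So 1/D = 5.400000, i.e. 5.4000 to 4 decimal places.

5.4000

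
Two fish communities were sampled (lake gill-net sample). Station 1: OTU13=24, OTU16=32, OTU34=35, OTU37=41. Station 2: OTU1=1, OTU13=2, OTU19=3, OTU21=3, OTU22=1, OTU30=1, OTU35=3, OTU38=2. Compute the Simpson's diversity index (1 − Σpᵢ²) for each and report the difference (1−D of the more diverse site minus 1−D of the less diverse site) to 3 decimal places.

Station 1: N=132, proportions 0.18182, 0.24242, 0.26515, 0.31061, giving 1−D = 0.74139 (working shown to 5 dp, full precision carried).
Station 2: N=16, proportions 0.0625, 0.125, 0.1875, 0.1875, 0.0625, 0.0625, 0.1875, 0.125, giving 1−D = 0.85156.
Difference = |0.74139 − 0.85156| = 0.11017, i.e. 0.110 to 3 decimal places.

0.110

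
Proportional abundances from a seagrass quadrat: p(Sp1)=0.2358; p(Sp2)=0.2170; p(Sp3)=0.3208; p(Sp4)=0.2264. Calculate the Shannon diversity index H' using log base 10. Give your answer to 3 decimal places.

0.596

Each pᵢ log₁₀ pᵢ term (working shown to 5 dp, full precision carried): 0.2358×(-0.62746)=-0.14795, 0.217×(-0.66354)=-0.14399, 0.3208×(-0.49377)=-0.15840, 0.2264×(-0.64512)=-0.14606.
Sum = -0.59640, so H' = 0.596.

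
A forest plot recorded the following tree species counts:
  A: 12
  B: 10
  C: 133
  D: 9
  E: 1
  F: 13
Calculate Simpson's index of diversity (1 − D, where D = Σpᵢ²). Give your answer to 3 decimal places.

Total N = 12+10+133+9+1+13 = 178, so the proportions are 0.06742, 0.05618, 0.74719, 0.05056, 0.00562, 0.07303 (working shown to 5 dp, full precision carried).
D = 0.06742² + 0.05618² + 0.74719² + 0.05056² + 0.00562² + 0.07303² = 0.00454 + 0.00316 + 0.55829 + 0.00256 + 0.00003 + 0.00533 = 0.57392.
So 1 − D = 0.42608, i.e. 0.426 to 3 decimal places.

0.426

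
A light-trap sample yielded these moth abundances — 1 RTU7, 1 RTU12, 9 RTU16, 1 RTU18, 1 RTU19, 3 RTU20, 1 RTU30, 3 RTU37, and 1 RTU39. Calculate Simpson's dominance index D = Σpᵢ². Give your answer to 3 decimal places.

Total N = 1+1+9+1+1+3+1+3+1 = 21, so the proportions are 0.04762, 0.04762, 0.42857, 0.04762, 0.04762, 0.14286, 0.04762, 0.14286, 0.04762 (working shown to 5 dp, full precision carried).
D = 0.04762² + 0.04762² + 0.42857² + 0.04762² + 0.04762² + 0.14286² + 0.04762² + 0.14286² + 0.04762² = 0.00227 + 0.00227 + 0.18367 + 0.00227 + 0.00227 + 0.02041 + 0.00227 + 0.02041 + 0.00227 = 0.23810.
To 3 decimal places, D = 0.238.

0.238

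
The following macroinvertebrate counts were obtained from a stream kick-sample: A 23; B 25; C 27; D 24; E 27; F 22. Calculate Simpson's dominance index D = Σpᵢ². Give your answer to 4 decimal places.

0.1676

Total N = 23+25+27+24+27+22 = 148, so the proportions are 0.155405, 0.168919, 0.182432, 0.162162, 0.182432, 0.148649 (working shown to 6 dp, full precision carried).
D = 0.155405² + 0.168919² + 0.182432² + 0.162162² + 0.182432² + 0.148649² = 0.024151 + 0.028534 + 0.033282 + 0.026297 + 0.033282 + 0.022096 = 0.167641.
To 4 decimal places, D = 0.1676.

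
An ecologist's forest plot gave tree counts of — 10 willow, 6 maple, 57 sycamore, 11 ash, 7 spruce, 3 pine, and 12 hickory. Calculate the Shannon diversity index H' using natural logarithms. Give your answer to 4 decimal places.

1.4810

Total N = 10+6+57+11+7+3+12 = 106, so the proportions are 0.09434, 0.056604, 0.537736, 0.103774, 0.066038, 0.028302, 0.113208 (working shown to 6 dp, full precision carried).
Each pᵢ ln pᵢ term: 0.09434×(-2.360854)=-0.222722, 0.056604×(-2.871680)=-0.162548, 0.537736×(-0.620388)=-0.333605, 0.103774×(-2.265544)=-0.235104, 0.066038×(-2.717529)=-0.179459, 0.028302×(-3.564827)=-0.100891, 0.113208×(-2.178532)=-0.246626.
Sum = -1.480955, so H' = 1.4810.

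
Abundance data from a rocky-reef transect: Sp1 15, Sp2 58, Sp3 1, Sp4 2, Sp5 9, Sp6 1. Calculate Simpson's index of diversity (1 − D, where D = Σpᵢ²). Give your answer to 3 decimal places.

Total N = 15+58+1+2+9+1 = 86, so the proportions are 0.17442, 0.67442, 0.01163, 0.02326, 0.10465, 0.01163 (working shown to 5 dp, full precision carried).
D = 0.17442² + 0.67442² + 0.01163² + 0.02326² + 0.10465² + 0.01163² = 0.03042 + 0.45484 + 0.00014 + 0.00054 + 0.01095 + 0.00014 = 0.49703.
So 1 − D = 0.50297, i.e. 0.503 to 3 decimal places.

0.503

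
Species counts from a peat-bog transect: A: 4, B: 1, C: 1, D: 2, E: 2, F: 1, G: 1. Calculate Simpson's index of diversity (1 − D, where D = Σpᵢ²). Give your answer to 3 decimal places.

0.806

Total N = 4+1+1+2+2+1+1 = 12, so the proportions are 0.33333, 0.08333, 0.08333, 0.16667, 0.16667, 0.08333, 0.08333 (working shown to 5 dp, full precision carried).
D = 0.33333² + 0.08333² + 0.08333² + 0.16667² + 0.16667² + 0.08333² + 0.08333² = 0.11111 + 0.00694 + 0.00694 + 0.02778 + 0.02778 + 0.00694 + 0.00694 = 0.19444.
So 1 − D = 0.80556, i.e. 0.806 to 3 decimal places.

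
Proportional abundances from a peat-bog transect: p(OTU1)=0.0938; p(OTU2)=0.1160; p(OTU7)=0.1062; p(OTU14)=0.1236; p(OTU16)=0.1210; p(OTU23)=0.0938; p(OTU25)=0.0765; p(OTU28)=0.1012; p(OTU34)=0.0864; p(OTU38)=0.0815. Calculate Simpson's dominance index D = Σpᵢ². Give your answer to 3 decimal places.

D = 0.0938² + 0.116² + 0.1062² + 0.1236² + 0.121² + 0.0938² + 0.0765² + 0.1012² + 0.0864² + 0.0815² = 0.00880 + 0.01346 + 0.01128 + 0.01528 + 0.01464 + 0.00880 + 0.00585 + 0.01024 + 0.00746 + 0.00664 = 0.10245 (working shown to 5 dp, full precision carried).
To 3 decimal places, D = 0.102.

0.102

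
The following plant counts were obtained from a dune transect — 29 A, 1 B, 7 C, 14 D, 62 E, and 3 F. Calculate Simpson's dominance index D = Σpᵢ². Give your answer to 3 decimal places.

Total N = 29+1+7+14+62+3 = 116, so the proportions are 0.25, 0.00862, 0.06034, 0.12069, 0.53448, 0.02586 (working shown to 5 dp, full precision carried).
D = 0.25² + 0.00862² + 0.06034² + 0.12069² + 0.53448² + 0.02586² = 0.06250 + 0.00007 + 0.00364 + 0.01457 + 0.28567 + 0.00067 = 0.36712.
To 3 decimal places, D = 0.367.

0.367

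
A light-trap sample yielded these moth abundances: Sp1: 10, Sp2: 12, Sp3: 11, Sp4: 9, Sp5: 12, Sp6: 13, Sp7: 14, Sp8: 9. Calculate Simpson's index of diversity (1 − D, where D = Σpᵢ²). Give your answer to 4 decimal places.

Total N = 10+12+11+9+12+13+14+9 = 90, so the proportions are 0.111111, 0.133333, 0.122222, 0.1, 0.133333, 0.144444, 0.155556, 0.1 (working shown to 6 dp, full precision carried).
D = 0.111111² + 0.133333² + 0.122222² + 0.1² + 0.133333² + 0.144444² + 0.155556² + 0.1² = 0.012346 + 0.017778 + 0.014938 + 0.010000 + 0.017778 + 0.020864 + 0.024198 + 0.010000 = 0.127901.
So 1 − D = 0.872099, i.e. 0.8721 to 4 decimal places.

0.8721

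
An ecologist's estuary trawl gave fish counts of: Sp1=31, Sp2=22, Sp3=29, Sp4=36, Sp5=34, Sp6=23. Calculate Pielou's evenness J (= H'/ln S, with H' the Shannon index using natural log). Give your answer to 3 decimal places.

0.991

Total N = 31+22+29+36+34+23 = 175, so the proportions are 0.17714, 0.12571, 0.16571, 0.20571, 0.19429, 0.13143 (working shown to 5 dp, full precision carried).
H' = −Σ pᵢ ln pᵢ = −((-0.30660) + (-0.26070) + (-0.29787) + (-0.32529) + (-0.31832) + (-0.26671)) = 1.77549.
With S = 6 species, ln S = 1.79176, so J = 1.77549/1.79176 = 0.99092, i.e. 0.991 to 3 decimal places.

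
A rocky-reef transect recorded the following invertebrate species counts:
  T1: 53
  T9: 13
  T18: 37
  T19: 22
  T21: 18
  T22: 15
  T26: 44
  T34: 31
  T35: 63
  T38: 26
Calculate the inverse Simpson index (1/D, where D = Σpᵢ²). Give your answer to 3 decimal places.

8.024

Total N = 53+13+37+22+18+15+44+31+63+26 = 322, so the proportions are 0.1645963, 0.0403727, 0.1149068, 0.068323, 0.0559006, 0.0465839, 0.136646, 0.0962733, 0.1956522, 0.0807453 (working shown to 7 dp, full precision carried).
D = 0.1645963² + 0.0403727² + 0.1149068² + 0.068323² + 0.0559006² + 0.0465839² + 0.136646² + 0.0962733² + 0.1956522² + 0.0807453² = 0.0270919 + 0.0016300 + 0.0132036 + 0.0046680 + 0.0031249 + 0.0021701 + 0.0186721 + 0.0092685 + 0.0382798 + 0.0065198 = 0.1246287.
So 1/D = 8.02384, i.e. 8.024 to 3 decimal places.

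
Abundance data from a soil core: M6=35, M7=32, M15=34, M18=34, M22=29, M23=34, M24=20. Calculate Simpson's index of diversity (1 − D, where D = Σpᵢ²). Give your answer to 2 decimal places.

Total N = 35+32+34+34+29+34+20 = 218, so the proportions are 0.1606, 0.1468, 0.156, 0.156, 0.133, 0.156, 0.0917 (working shown to 4 dp, full precision carried).
D = 0.1606² + 0.1468² + 0.156² + 0.156² + 0.133² + 0.156² + 0.0917² = 0.0258 + 0.0215 + 0.0243 + 0.0243 + 0.0177 + 0.0243 + 0.0084 = 0.1464.
So 1 − D = 0.8536, i.e. 0.85 to 2 decimal places.

0.85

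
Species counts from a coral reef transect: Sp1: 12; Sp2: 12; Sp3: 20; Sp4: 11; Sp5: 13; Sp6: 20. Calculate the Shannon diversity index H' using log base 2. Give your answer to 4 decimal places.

2.5381

Total N = 12+12+20+11+13+20 = 88, so the proportions are 0.136364, 0.136364, 0.227273, 0.125, 0.147727, 0.227273 (working shown to 6 dp, full precision carried).
Each pᵢ log₂ pᵢ term: 0.136364×(-2.874469)=-0.391973, 0.136364×(-2.874469)=-0.391973, 0.227273×(-2.137504)=-0.485796, 0.125×(-3.000000)=-0.375000, 0.147727×(-2.758992)=-0.407578, 0.227273×(-2.137504)=-0.485796.
Sum = -2.538117, so H' = 2.5381.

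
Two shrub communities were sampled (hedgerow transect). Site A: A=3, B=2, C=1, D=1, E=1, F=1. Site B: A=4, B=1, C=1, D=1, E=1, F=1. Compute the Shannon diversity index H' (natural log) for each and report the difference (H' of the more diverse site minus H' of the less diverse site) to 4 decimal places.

0.0959

Site A: N=9, proportions 0.333333, 0.222222, 0.111111, 0.111111, 0.111111, 0.111111, giving H' = 1.676988 (working shown to 6 dp, full precision carried).
Site B: N=9, proportions 0.444444, 0.111111, 0.111111, 0.111111, 0.111111, 0.111111, giving H' = 1.581094.
Difference = |1.676988 − 1.581094| = 0.095894, i.e. 0.0959 to 4 decimal places.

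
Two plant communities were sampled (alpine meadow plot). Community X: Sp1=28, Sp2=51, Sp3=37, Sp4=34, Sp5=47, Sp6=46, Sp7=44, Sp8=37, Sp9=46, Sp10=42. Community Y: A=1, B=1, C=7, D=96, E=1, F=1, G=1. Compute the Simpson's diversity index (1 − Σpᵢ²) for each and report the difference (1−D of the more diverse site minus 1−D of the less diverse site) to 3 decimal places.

Community X: N=412, proportions 0.067961, 0.123786, 0.089806, 0.082524, 0.114078, 0.11165, 0.106796, 0.089806, 0.11165, 0.101942, giving 1−D = 0.897375 (working shown to 6 dp, full precision carried).
Community Y: N=108, proportions 0.009259, 0.009259, 0.064815, 0.888889, 0.009259, 0.009259, 0.009259, giving 1−D = 0.205247.
Difference = |0.897375 − 0.205247| = 0.692128, i.e. 0.692 to 3 decimal places.

0.692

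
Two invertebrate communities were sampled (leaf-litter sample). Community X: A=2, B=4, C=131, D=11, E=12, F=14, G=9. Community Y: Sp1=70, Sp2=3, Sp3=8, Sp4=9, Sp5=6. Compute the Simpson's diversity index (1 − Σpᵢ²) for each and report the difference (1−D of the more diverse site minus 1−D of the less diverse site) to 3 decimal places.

Community X: N=183, proportions 0.01093, 0.02186, 0.71585, 0.06011, 0.06557, 0.0765, 0.04918, giving 1−D = 0.47078 (working shown to 5 dp, full precision carried).
Community Y: N=96, proportions 0.72917, 0.03125, 0.08333, 0.09375, 0.0625, giving 1−D = 0.44770.
Difference = |0.47078 − 0.44770| = 0.02308, i.e. 0.023 to 3 decimal places.

0.023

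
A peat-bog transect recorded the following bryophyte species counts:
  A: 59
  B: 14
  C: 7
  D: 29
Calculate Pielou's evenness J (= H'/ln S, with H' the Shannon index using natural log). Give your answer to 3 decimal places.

Total N = 59+14+7+29 = 109, so the proportions are 0.54128, 0.12844, 0.06422, 0.26606 (working shown to 5 dp, full precision carried).
H' = −Σ pᵢ ln pᵢ = −((-0.33225) + (-0.26360) + (-0.17631) + (-0.35227)) = 1.12443.
With S = 4 species, ln S = 1.38629, so J = 1.12443/1.38629 = 0.81110, i.e. 0.811 to 3 decimal places.

0.811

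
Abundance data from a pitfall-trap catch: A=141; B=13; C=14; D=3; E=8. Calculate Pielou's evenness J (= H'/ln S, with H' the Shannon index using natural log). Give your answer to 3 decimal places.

0.488

Total N = 141+13+14+3+8 = 179, so the proportions are 0.78771, 0.07263, 0.07821, 0.01676, 0.04469 (working shown to 5 dp, full precision carried).
H' = −Σ pᵢ ln pᵢ = −((-0.18797) + (-0.19046) + (-0.19931) + (-0.06853) + (-0.13890)) = 0.78516.
With S = 5 species, ln S = 1.60944, so J = 0.78516/1.60944 = 0.48785, i.e. 0.488 to 3 decimal places.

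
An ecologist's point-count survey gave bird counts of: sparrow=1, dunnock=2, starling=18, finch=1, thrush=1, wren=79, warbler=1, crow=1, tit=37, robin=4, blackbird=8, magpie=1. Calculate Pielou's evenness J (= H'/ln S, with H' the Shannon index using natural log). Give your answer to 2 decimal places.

Total N = 1+2+18+1+1+79+1+1+37+4+8+1 = 154, so the proportions are 0.0065, 0.013, 0.1169, 0.0065, 0.0065, 0.513, 0.0065, 0.0065, 0.2403, 0.026, 0.0519, 0.0065 (working shown to 4 dp, full precision carried).
H' = −Σ pᵢ ln pᵢ = −((-0.0327) + (-0.0564) + (-0.2509) + (-0.0327) + (-0.0327) + (-0.3424) + (-0.0327) + (-0.0327) + (-0.3426) + (-0.0948) + (-0.1536) + (-0.0327)) = 1.4371.
With S = 12 species, ln S = 2.4849, so J = 1.4371/2.4849 = 0.5783, i.e. 0.58 to 2 decimal places.

0.58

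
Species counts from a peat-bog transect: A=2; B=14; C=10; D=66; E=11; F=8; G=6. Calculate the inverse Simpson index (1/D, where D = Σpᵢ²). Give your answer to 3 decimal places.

2.807

Total N = 2+14+10+66+11+8+6 = 117, so the proportions are 0.017094, 0.119658, 0.08547, 0.564103, 0.094017, 0.068376, 0.051282 (working shown to 6 dp, full precision carried).
D = 0.017094² + 0.119658² + 0.08547² + 0.564103² + 0.094017² + 0.068376² + 0.051282² = 0.000292 + 0.014318 + 0.007305 + 0.318212 + 0.008839 + 0.004675 + 0.002630 = 0.356271.
So 1/D = 2.80685, i.e. 2.807 to 3 decimal places.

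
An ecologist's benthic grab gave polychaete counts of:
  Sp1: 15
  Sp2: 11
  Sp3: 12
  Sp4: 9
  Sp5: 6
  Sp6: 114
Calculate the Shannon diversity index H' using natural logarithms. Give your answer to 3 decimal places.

1.122

Total N = 15+11+12+9+6+114 = 167, so the proportions are 0.08982, 0.06587, 0.07186, 0.05389, 0.03593, 0.68263 (working shown to 5 dp, full precision carried).
Each pᵢ ln pᵢ term: 0.08982×(-2.40994)=-0.21646, 0.06587×(-2.72010)=-0.17917, 0.07186×(-2.63309)=-0.18920, 0.05389×(-2.92077)=-0.15741, 0.03593×(-3.32623)=-0.11951, 0.68263×(-0.38180)=-0.26063.
Sum = -1.12237, so H' = 1.122.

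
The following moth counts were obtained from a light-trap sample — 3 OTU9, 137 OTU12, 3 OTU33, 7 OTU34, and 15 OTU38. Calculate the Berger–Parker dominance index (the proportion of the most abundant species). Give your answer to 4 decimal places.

0.8303

Total N = 3+137+3+7+15 = 165, so the proportions are 0.018182, 0.830303, 0.018182, 0.042424, 0.090909 (working shown to 6 dp, full precision carried).
The largest proportion is 0.830303, i.e. d = 0.8303 to 4 decimal places.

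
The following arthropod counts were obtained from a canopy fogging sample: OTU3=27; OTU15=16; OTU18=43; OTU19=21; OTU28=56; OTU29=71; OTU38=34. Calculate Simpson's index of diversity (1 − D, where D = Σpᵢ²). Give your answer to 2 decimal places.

0.82

Total N = 27+16+43+21+56+71+34 = 268, so the proportions are 0.1007, 0.0597, 0.1604, 0.0784, 0.209, 0.2649, 0.1269 (working shown to 4 dp, full precision carried).
D = 0.1007² + 0.0597² + 0.1604² + 0.0784² + 0.209² + 0.2649² + 0.1269² = 0.0101 + 0.0036 + 0.0257 + 0.0061 + 0.0437 + 0.0702 + 0.0161 = 0.1755.
So 1 − D = 0.8245, i.e. 0.82 to 2 decimal places.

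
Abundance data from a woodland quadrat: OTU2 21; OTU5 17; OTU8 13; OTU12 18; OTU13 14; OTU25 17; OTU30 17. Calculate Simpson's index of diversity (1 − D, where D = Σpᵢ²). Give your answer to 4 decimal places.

0.8541

Total N = 21+17+13+18+14+17+17 = 117, so the proportions are 0.179487, 0.145299, 0.111111, 0.153846, 0.119658, 0.145299, 0.145299 (working shown to 6 dp, full precision carried).
D = 0.179487² + 0.145299² + 0.111111² + 0.153846² + 0.119658² + 0.145299² + 0.145299² = 0.032216 + 0.021112 + 0.012346 + 0.023669 + 0.014318 + 0.021112 + 0.021112 = 0.145884.
So 1 − D = 0.854116, i.e. 0.8541 to 4 decimal places.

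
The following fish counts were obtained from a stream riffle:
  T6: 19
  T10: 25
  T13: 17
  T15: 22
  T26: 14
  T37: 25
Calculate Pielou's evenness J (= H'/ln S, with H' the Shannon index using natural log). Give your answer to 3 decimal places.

Total N = 19+25+17+22+14+25 = 122, so the proportions are 0.15574, 0.20492, 0.13934, 0.18033, 0.11475, 0.20492 (working shown to 5 dp, full precision carried).
H' = −Σ pᵢ ln pᵢ = −((-0.28961) + (-0.32482) + (-0.27462) + (-0.30890) + (-0.24844) + (-0.32482)) = 1.77121.
With S = 6 species, ln S = 1.79176, so J = 1.77121/1.79176 = 0.98853, i.e. 0.989 to 3 decimal places.

0.989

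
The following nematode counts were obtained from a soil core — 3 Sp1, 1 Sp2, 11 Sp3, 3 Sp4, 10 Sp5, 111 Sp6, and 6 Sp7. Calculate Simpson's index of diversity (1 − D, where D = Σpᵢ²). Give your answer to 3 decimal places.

Total N = 3+1+11+3+10+111+6 = 145, so the proportions are 0.02069, 0.0069, 0.07586, 0.02069, 0.06897, 0.76552, 0.04138 (working shown to 5 dp, full precision carried).
D = 0.02069² + 0.0069² + 0.07586² + 0.02069² + 0.06897² + 0.76552² + 0.04138² = 0.00043 + 0.00005 + 0.00576 + 0.00043 + 0.00476 + 0.58602 + 0.00171 = 0.59914.
So 1 − D = 0.40086, i.e. 0.401 to 3 decimal places.

0.401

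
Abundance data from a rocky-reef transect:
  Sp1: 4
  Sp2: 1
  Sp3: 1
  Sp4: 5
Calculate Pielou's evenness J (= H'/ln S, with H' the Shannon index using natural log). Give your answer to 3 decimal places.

0.838

Total N = 4+1+1+5 = 11, so the proportions are 0.36364, 0.09091, 0.09091, 0.45455 (working shown to 5 dp, full precision carried).
H' = −Σ pᵢ ln pᵢ = −((-0.36785) + (-0.21799) + (-0.21799) + (-0.35839)) = 1.16223.
With S = 4 species, ln S = 1.38629, so J = 1.16223/1.38629 = 0.83837, i.e. 0.838 to 3 decimal places.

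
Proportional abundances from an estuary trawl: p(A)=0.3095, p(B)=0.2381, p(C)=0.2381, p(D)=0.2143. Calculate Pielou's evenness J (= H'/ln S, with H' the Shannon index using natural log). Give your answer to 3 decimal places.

0.993

H' = −Σ pᵢ ln pᵢ = −((-0.36298) + (-0.34169) + (-0.34169) + (-0.33010)) = 1.37646 (working shown to 5 dp, full precision carried).
With S = 4 species, ln S = 1.38629, so J = 1.37646/1.38629 = 0.99291, i.e. 0.993 to 3 decimal places.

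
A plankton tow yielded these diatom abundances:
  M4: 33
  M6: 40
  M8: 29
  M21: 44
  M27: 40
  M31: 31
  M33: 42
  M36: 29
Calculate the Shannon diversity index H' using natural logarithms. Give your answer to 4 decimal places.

Total N = 33+40+29+44+40+31+42+29 = 288, so the proportions are 0.114583, 0.138889, 0.100694, 0.152778, 0.138889, 0.107639, 0.145833, 0.100694 (working shown to 6 dp, full precision carried).
Each pᵢ ln pᵢ term: 0.114583×(-2.166453)=-0.248239, 0.138889×(-1.974081)=-0.274178, 0.100694×(-2.295665)=-0.231161, 0.152778×(-1.878771)=-0.287034, 0.138889×(-1.974081)=-0.274178, 0.107639×(-2.228973)=-0.239924, 0.145833×(-1.925291)=-0.280772, 0.100694×(-2.295665)=-0.231161.
Sum = -2.066647, so H' = 2.0666.

2.0666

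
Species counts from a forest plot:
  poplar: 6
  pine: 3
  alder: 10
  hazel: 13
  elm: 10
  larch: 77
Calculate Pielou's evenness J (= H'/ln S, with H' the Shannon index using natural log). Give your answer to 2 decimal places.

Total N = 6+3+10+13+10+77 = 119, so the proportions are 0.0504, 0.0252, 0.084, 0.1092, 0.084, 0.6471 (working shown to 4 dp, full precision carried).
H' = −Σ pᵢ ln pᵢ = −((-0.1506) + (-0.0928) + (-0.2081) + (-0.2419) + (-0.2081) + (-0.2817)) = 1.1832.
With S = 6 species, ln S = 1.7918, so J = 1.1832/1.7918 = 0.6604, i.e. 0.66 to 2 decimal places.

0.66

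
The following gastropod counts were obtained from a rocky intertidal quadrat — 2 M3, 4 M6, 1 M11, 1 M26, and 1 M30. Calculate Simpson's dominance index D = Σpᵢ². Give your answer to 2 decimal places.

Total N = 2+4+1+1+1 = 9, so the proportions are 0.2222, 0.4444, 0.1111, 0.1111, 0.1111 (working shown to 4 dp, full precision carried).
D = 0.2222² + 0.4444² + 0.1111² + 0.1111² + 0.1111² = 0.0494 + 0.1975 + 0.0123 + 0.0123 + 0.0123 = 0.2840.
To 2 decimal places, D = 0.28.

0.28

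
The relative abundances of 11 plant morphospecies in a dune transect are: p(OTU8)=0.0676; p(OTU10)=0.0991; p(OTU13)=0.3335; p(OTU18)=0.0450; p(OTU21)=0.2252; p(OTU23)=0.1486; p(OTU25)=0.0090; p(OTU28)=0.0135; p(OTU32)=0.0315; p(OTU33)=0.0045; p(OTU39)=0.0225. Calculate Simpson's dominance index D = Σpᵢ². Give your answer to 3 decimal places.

D = 0.0676² + 0.0991² + 0.3335² + 0.045² + 0.2252² + 0.1486² + 0.009² + 0.0135² + 0.0315² + 0.0045² + 0.0225² = 0.00457 + 0.00982 + 0.11122 + 0.00202 + 0.05072 + 0.02208 + 0.00008 + 0.00018 + 0.00099 + 0.00002 + 0.00051 = 0.20222 (working shown to 5 dp, full precision carried).
To 3 decimal places, D = 0.202.

0.202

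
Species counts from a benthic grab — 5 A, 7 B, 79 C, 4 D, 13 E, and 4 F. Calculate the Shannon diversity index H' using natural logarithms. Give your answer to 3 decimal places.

1.046

Total N = 5+7+79+4+13+4 = 112, so the proportions are 0.04464, 0.0625, 0.70536, 0.03571, 0.11607, 0.03571 (working shown to 5 dp, full precision carried).
Each pᵢ ln pᵢ term: 0.04464×(-3.10906)=-0.13880, 0.0625×(-2.77259)=-0.17329, 0.70536×(-0.34905)=-0.24621, 0.03571×(-3.33220)=-0.11901, 0.11607×(-2.15355)=-0.24997, 0.03571×(-3.33220)=-0.11901.
Sum = -1.04627, so H' = 1.046.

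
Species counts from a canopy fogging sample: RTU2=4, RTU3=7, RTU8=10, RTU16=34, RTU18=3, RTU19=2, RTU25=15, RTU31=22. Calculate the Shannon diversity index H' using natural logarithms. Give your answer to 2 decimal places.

Total N = 4+7+10+34+3+2+15+22 = 97, so the proportions are 0.0412, 0.0722, 0.1031, 0.3505, 0.0309, 0.0206, 0.1546, 0.2268 (working shown to 4 dp, full precision carried).
Each pᵢ ln pᵢ term: 0.0412×(-3.1884)=-0.1315, 0.0722×(-2.6288)=-0.1897, 0.1031×(-2.2721)=-0.2342, 0.3505×(-1.0484)=-0.3675, 0.0309×(-3.4761)=-0.1075, 0.0206×(-3.8816)=-0.0800, 0.1546×(-1.8667)=-0.2887, 0.2268×(-1.4837)=-0.3365.
Sum = -1.7356, so H' = 1.74.

1.74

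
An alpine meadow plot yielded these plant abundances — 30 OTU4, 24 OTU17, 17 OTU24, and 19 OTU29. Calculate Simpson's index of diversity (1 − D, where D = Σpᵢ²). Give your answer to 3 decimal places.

Total N = 30+24+17+19 = 90, so the proportions are 0.33333, 0.26667, 0.18889, 0.21111 (working shown to 5 dp, full precision carried).
D = 0.33333² + 0.26667² + 0.18889² + 0.21111² = 0.11111 + 0.07111 + 0.03568 + 0.04457 = 0.26247.
So 1 − D = 0.73753, i.e. 0.738 to 3 decimal places.

0.738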